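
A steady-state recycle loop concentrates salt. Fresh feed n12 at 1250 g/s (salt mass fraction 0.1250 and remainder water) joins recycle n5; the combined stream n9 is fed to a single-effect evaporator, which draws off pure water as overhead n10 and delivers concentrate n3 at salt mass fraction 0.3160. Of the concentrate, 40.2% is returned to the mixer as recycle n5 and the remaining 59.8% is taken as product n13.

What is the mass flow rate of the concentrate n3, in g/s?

Overall salt balance (none leaves overhead): salt in fresh feed = salt in product, i.e. 1250×0.125 = (1−0.402)·n3·0.316.
n3 = 156.25/(0.316×0.598) = 826.86 g/s.

826.9 g/s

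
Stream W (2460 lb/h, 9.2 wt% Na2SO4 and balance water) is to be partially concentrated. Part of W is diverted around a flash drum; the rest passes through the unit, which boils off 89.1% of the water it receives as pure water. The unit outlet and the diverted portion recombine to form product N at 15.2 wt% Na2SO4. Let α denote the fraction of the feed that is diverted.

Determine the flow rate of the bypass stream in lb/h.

All 2460×0.092 = 226.32 lb/h of Na2SO4 reaches N, so N = 226.32/0.152 = 1488.9 lb/h and vapour = 971.05 lb/h.
The evaporator receives (1−α)·2460 of feed at 0.908 water and removes 0.891 of that water:
0.891×0.908×(1−α)×2460 = 971.05
(1−α) = 971.05/1990.2 = 0.4879;  α = 0.5121.
Bypass flow = 0.5121×2460 = 1259.7 lb/h.

1260 lb/h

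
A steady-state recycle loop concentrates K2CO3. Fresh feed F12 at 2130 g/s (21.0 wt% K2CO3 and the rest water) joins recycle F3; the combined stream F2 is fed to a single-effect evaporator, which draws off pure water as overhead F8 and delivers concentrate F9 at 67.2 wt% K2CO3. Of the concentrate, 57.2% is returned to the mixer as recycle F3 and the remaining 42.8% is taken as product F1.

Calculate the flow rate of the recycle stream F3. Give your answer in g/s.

Overall K2CO3 balance (none leaves overhead): K2CO3 in fresh feed = K2CO3 in product, i.e. 2130×0.210 = (1−0.572)·F9·0.672.
F9 = 447.3/(0.672×0.428) = 1555.2 g/s.
Recycle F3 = 0.572×1555.2 = 889.57 g/s.

889.6 g/s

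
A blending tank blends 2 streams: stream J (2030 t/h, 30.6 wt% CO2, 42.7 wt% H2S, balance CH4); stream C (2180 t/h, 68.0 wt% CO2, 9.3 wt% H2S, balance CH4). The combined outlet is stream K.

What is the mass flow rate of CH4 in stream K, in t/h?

1037 t/h

CH4 out = CH4 in = 2030×0.267 + 2180×0.227 = 1036.9 t/h.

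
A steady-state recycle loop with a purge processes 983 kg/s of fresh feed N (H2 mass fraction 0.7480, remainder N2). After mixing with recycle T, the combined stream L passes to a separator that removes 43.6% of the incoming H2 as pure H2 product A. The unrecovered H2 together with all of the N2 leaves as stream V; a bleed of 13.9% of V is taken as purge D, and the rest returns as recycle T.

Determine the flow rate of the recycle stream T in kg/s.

2229 kg/s

N2 enters only via N and leaves only via the purge: 983×0.252 = 0.139×(N2 in V), and the separator passes all N2, so N2 in L = N2 in V = 1782.1 kg/s.
H2 in L: m_A = 983×0.748 + (1−0.139)·(1−0.436)·m_A, so m_A = 735.28/0.5144 = 1429.4 kg/s.
V = (1−0.436)×1429.4 + 1782.1 = 2588.3 kg/s.
Recycle T = (1−0.139)×2588.3 = 2228.5 kg/s.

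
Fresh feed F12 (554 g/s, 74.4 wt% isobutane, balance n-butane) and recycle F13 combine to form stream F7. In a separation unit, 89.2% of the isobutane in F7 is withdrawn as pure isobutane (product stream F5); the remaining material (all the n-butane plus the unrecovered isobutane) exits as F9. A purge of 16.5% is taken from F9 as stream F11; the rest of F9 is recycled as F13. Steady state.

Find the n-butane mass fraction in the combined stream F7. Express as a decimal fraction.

n-butane enters only via F12 and leaves only via the purge: 554×0.256 = 0.165×(n-butane in F9), and the separation unit passes all n-butane, so n-butane in F7 = n-butane in F9 = 859.54 g/s.
isobutane in F7: m_A = 554×0.744 + (1−0.165)·(1−0.892)·m_A, so m_A = 412.18/0.9098 = 453.03 g/s.
F7 = 453.03 + 859.54 = 1312.6 g/s.
n-butane fraction in F7 = 859.54/1312.6 = 0.655.

0.655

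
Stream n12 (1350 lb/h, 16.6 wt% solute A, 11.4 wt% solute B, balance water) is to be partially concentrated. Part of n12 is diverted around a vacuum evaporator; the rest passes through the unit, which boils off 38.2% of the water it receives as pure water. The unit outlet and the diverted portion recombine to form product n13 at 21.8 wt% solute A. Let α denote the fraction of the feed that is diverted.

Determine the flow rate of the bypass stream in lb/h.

179.2 lb/h

All 1350×0.166 = 224.1 lb/h of solute A reaches n13, so n13 = 224.1/0.218 = 1028 lb/h and vapour = 322.02 lb/h.
The evaporator receives (1−α)·1350 of feed at 0.720 water and removes 0.382 of that water:
0.382×0.720×(1−α)×1350 = 322.02
(1−α) = 322.02/371.3 = 0.8673;  α = 0.1327.
Bypass flow = 0.1327×1350 = 179.19 lb/h.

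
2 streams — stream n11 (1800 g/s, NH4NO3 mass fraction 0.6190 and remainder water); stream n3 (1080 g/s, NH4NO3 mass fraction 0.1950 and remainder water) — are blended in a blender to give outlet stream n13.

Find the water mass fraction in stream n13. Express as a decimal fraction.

0.5400

Total flow out = 1800 + 1080 = 2880 g/s.
water in = 1800×0.381 + 1080×0.805 = 1555.2 g/s.
water mass fraction in n13 = 1555.2/2880 = 0.5400.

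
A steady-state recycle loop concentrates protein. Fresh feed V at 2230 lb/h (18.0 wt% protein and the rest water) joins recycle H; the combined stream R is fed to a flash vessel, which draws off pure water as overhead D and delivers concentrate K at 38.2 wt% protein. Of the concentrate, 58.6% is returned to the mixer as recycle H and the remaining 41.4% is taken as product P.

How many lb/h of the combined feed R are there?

3717 lb/h

Overall protein balance (none leaves overhead): protein in fresh feed = protein in product, i.e. 2230×0.180 = (1−0.586)·K·0.382.
K = 401.4/(0.382×0.414) = 2538.1 lb/h.
Recycle H = 0.586×2538.1 = 1487.3 lb/h.
Combined feed R = 2230 + 1487.3 = 3717.3 lb/h.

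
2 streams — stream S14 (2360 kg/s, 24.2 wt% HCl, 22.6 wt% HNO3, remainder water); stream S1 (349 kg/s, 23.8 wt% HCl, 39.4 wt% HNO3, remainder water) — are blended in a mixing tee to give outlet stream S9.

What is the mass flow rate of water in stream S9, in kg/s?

water out = water in = 2360×0.532 + 349×0.368 = 1384 kg/s.

1384 kg/s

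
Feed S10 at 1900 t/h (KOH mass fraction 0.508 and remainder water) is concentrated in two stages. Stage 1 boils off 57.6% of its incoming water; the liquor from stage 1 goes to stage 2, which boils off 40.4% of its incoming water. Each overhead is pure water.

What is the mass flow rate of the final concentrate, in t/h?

1201 t/h

water in feed = 1900×0.492 = 934.8 t/h.
After stage 1: water left = (1−0.576)×934.8 = 396.36; stream total = 1361.6 t/h.
After stage 2: water left = (1−0.404)×396.36 = 236.23; final concentrate = 1201.4 t/h.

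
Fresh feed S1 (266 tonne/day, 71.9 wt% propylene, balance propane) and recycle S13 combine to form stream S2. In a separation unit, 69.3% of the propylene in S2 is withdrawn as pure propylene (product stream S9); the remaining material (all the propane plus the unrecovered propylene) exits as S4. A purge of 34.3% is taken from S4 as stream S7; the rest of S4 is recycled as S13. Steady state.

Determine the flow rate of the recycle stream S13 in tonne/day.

191.5 tonne/day

propane enters only via S1 and leaves only via the purge: 266×0.281 = 0.343×(propane in S4), and the separation unit passes all propane, so propane in S2 = propane in S4 = 217.92 tonne/day.
propylene in S2: m_A = 266×0.719 + (1−0.343)·(1−0.693)·m_A, so m_A = 191.25/0.7983 = 239.58 tonne/day.
S4 = (1−0.693)×239.58 + 217.92 = 291.47 tonne/day.
Recycle S13 = (1−0.343)×291.47 = 191.49 tonne/day.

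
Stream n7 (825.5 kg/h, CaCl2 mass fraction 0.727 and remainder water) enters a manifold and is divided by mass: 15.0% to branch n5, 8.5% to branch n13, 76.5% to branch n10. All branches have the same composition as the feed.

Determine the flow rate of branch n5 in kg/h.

123.8 kg/h

Branch n5 flow = 0.150×825.5 = 123.82 kg/h.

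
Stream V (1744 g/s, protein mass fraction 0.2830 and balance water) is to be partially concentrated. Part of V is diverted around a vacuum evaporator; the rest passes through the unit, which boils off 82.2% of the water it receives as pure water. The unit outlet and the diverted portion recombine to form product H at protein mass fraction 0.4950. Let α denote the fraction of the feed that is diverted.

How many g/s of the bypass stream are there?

All 1744×0.283 = 493.55 g/s of protein reaches H, so H = 493.55/0.495 = 997.07 g/s and vapour = 746.93 g/s.
The evaporator receives (1−α)·1744 of feed at 0.717 water and removes 0.822 of that water:
0.822×0.717×(1−α)×1744 = 746.93
(1−α) = 746.93/1027.9 = 0.7267;  α = 0.2733.
Bypass flow = 0.2733×1744 = 476.68 g/s.

476.7 g/s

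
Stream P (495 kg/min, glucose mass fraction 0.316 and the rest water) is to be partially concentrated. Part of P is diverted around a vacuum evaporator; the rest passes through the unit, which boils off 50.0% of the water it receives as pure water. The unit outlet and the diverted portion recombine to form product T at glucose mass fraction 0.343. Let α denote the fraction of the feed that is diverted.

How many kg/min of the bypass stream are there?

All 495×0.316 = 156.42 kg/min of glucose reaches T, so T = 156.42/0.343 = 456.03 kg/min and vapour = 38.965 kg/min.
The evaporator receives (1−α)·495 of feed at 0.684 water and removes 0.500 of that water:
0.500×0.684×(1−α)×495 = 38.965
(1−α) = 38.965/169.29 = 0.2302;  α = 0.7698.
Bypass flow = 0.7698×495 = 381.07 kg/min.

381.1 kg/min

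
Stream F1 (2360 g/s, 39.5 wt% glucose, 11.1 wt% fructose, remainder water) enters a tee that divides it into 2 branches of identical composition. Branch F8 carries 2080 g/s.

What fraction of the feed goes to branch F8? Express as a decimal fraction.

0.881

Fraction to F8 = 2080/2360 = 0.8814.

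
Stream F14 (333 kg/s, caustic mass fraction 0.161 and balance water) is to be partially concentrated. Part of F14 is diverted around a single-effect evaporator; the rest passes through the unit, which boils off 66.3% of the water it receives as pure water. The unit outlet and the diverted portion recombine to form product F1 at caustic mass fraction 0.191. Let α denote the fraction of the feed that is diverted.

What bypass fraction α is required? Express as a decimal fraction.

All 333×0.161 = 53.613 kg/s of caustic reaches F1, so F1 = 53.613/0.191 = 280.7 kg/s and vapour = 52.304 kg/s.
The evaporator receives (1−α)·333 of feed at 0.839 water and removes 0.663 of that water:
0.663×0.839×(1−α)×333 = 52.304
(1−α) = 52.304/185.23 = 0.2824;  α = 0.7176.

0.718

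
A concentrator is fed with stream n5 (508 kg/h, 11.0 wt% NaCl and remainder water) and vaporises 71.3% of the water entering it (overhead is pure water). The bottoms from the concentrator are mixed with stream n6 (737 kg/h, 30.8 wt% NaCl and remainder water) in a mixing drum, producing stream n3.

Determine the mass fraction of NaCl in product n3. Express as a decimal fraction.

Vapour removed = 0.713×0.890×508 = 322.36 kg/h; concentrate = 185.64 kg/h.
NaCl reaching the mixer = 55.88 (from concentrate) + 737×0.308 = 282.88 kg/h.
Product flow = 185.64 + 737 = 922.64 kg/h; NaCl fraction = 0.307.

0.307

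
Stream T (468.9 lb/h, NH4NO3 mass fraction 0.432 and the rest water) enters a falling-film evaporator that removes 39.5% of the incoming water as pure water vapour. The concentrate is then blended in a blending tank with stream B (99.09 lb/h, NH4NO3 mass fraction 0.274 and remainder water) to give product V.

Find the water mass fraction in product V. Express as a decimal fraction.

0.504

Vapour removed = 0.395×0.568×468.9 = 105.2 lb/h; concentrate = 363.7 lb/h.
water reaching the mixer = 161.13 (from concentrate) + 99.09×0.726 = 233.07 lb/h.
Product flow = 363.7 + 99.09 = 462.79 lb/h; water fraction = 0.504.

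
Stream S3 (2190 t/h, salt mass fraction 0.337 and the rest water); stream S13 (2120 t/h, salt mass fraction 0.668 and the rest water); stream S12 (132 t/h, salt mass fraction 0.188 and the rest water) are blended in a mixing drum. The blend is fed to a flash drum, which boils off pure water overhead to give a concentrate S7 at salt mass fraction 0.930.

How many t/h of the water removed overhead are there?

2099 t/h

salt entering = 2190×0.337 + 2120×0.668 + 132×0.188 = 2179 t/h.
All salt reports to S7, so S7 = 2179/0.930 = 2343 t/h.
Total feed = 4442 t/h; overhead = 4442 − 2343 = 2099 t/h.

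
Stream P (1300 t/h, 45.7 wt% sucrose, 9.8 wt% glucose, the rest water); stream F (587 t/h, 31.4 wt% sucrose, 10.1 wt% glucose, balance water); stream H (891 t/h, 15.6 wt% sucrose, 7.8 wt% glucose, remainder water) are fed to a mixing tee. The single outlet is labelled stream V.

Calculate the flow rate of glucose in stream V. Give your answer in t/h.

glucose out = glucose in = 1300×0.098 + 587×0.101 + 891×0.078 = 256.19 t/h.

256.2 t/h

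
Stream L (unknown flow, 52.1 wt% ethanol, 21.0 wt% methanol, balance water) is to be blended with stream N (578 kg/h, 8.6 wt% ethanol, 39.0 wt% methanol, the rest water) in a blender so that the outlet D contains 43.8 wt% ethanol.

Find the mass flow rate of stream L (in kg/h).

2451 kg/h

Let L be the unknown flow. Total out = 578 + L.
ethanol balance: 49.708 + 0.521·L = 0.438·(578 + L)
(0.521 − 0.438)·L = 0.438×578 − 49.708 = 203.46
L = 203.46 / 0.083 = 2451.3 kg/h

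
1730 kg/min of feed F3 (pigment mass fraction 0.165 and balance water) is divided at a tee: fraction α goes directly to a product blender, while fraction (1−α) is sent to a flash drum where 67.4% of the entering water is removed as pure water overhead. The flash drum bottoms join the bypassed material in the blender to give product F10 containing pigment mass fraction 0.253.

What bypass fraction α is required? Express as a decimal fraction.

0.382

All 1730×0.165 = 285.45 kg/min of pigment reaches F10, so F10 = 285.45/0.253 = 1128.3 kg/min and vapour = 601.74 kg/min.
The evaporator receives (1−α)·1730 of feed at 0.835 water and removes 0.674 of that water:
0.674×0.835×(1−α)×1730 = 601.74
(1−α) = 601.74/973.63 = 0.6180;  α = 0.3820.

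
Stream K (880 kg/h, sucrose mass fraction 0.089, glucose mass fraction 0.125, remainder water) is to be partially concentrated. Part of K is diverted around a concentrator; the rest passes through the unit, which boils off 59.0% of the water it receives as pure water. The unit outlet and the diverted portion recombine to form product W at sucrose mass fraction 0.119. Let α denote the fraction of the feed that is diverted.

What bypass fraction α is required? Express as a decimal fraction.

0.456

All 880×0.089 = 78.32 kg/h of sucrose reaches W, so W = 78.32/0.119 = 658.15 kg/h and vapour = 221.85 kg/h.
The evaporator receives (1−α)·880 of feed at 0.786 water and removes 0.590 of that water:
0.590×0.786×(1−α)×880 = 221.85
(1−α) = 221.85/408.09 = 0.5436;  α = 0.4564.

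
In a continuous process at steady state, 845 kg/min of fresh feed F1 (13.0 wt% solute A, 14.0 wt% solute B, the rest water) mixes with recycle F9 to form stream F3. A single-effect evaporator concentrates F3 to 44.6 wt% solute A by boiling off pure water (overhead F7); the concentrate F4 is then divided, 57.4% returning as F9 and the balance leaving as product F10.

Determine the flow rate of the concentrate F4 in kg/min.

Overall solute A balance (none leaves overhead): solute A in fresh feed = solute A in product, i.e. 845×0.130 = (1−0.574)·F4·0.446.
F4 = 109.85/(0.446×0.426) = 578.17 kg/min.

578.2 kg/min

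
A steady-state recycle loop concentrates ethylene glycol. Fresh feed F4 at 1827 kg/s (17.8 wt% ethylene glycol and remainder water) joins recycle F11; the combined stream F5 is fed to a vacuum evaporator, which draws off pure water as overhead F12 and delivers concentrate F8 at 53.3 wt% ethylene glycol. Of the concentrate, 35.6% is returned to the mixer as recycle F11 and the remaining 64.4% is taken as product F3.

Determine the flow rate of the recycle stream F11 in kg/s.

337.3 kg/s

Overall ethylene glycol balance (none leaves overhead): ethylene glycol in fresh feed = ethylene glycol in product, i.e. 1827×0.178 = (1−0.356)·F8·0.533.
F8 = 325.21/(0.533×0.644) = 947.43 kg/s.
Recycle F11 = 0.356×947.43 = 337.28 kg/s.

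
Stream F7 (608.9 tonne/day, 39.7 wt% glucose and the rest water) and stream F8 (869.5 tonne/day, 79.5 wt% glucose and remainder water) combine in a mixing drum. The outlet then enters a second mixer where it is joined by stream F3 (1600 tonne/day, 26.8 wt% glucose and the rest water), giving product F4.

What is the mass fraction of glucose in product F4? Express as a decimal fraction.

0.4424

Overall, product flow = 3078.4 tonne/day.
glucose in = 608.9×0.397 + 869.5×0.795 + 1600×0.268 = 1361.8 tonne/day.
glucose fraction in F4 = 0.4424.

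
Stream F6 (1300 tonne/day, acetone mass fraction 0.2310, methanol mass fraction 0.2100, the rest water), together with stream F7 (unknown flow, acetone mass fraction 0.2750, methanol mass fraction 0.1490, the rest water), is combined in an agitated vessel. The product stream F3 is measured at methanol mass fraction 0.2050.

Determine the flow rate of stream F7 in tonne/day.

116.1 tonne/day

Let F7 be the unknown flow. Total out = 1300 + F7.
methanol balance: 273 + 0.149·F7 = 0.205·(1300 + F7)
(0.149 − 0.205)·F7 = 0.205×1300 − 273 = -6.5
F7 = -6.5 / -0.056 = 116.07 tonne/day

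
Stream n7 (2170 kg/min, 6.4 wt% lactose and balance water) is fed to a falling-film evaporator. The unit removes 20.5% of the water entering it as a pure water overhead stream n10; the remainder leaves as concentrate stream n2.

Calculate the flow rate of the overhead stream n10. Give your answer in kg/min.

416.4 kg/min

water entering = 2170×0.936 = 2031.1 kg/min; overhead removed = 0.205×2031.1 = 416.38 kg/min.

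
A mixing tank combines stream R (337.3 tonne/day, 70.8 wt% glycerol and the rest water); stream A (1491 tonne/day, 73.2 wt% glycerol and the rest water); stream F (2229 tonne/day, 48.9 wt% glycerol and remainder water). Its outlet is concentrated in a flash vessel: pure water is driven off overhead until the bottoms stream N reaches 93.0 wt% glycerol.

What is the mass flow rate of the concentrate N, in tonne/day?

glycerol entering = 337.3×0.708 + 1491×0.732 + 2229×0.489 = 2420.2 tonne/day.
All glycerol reports to N, so N = 2420.2/0.930 = 2602.4 tonne/day.

2602 tonne/day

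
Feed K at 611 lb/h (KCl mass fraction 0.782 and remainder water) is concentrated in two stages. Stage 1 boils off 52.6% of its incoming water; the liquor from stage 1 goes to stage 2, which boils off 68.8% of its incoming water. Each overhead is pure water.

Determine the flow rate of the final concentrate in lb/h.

water in feed = 611×0.218 = 133.2 lb/h.
After stage 1: water left = (1−0.526)×133.2 = 63.136; stream total = 540.94 lb/h.
After stage 2: water left = (1−0.688)×63.136 = 19.698; final concentrate = 497.5 lb/h.

497.5 lb/h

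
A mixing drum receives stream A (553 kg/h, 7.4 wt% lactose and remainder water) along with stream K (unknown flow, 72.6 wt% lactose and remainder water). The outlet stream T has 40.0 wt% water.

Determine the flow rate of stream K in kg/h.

Let K be the unknown flow. Total out = 553 + K.
water balance: 512.08 + 0.274·K = 0.400·(553 + K)
(0.274 − 0.400)·K = 0.400×553 − 512.08 = -290.88
K = -290.88 / -0.126 = 2308.6 kg/h

2309 kg/h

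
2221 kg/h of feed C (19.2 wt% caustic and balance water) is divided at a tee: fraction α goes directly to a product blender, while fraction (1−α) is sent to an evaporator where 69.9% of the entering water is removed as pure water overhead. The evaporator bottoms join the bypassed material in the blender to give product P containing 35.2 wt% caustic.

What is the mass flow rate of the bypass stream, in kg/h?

433.5 kg/h

All 2221×0.192 = 426.43 kg/h of caustic reaches P, so P = 426.43/0.352 = 1211.5 kg/h and vapour = 1009.5 kg/h.
The evaporator receives (1−α)·2221 of feed at 0.808 water and removes 0.699 of that water:
0.699×0.808×(1−α)×2221 = 1009.5
(1−α) = 1009.5/1254.4 = 0.8048;  α = 0.1952.
Bypass flow = 0.1952×2221 = 433.54 kg/h.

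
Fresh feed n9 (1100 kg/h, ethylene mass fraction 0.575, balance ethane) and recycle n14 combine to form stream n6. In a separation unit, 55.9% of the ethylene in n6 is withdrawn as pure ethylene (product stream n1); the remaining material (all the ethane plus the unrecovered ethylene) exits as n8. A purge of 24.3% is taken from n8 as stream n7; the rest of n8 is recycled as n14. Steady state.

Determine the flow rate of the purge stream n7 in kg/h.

ethane enters only via n9 and leaves only via the purge: 1100×0.425 = 0.243×(ethane in n8), and the separation unit passes all ethane, so ethane in n6 = ethane in n8 = 1923.9 kg/h.
ethylene in n6: m_A = 1100×0.575 + (1−0.243)·(1−0.559)·m_A, so m_A = 632.5/0.6662 = 949.47 kg/h.
n8 = (1−0.559)×949.47 + 1923.9 = 2342.6 kg/h.
Purge n7 = 0.243×2342.6 = 569.25 kg/h.

569.2 kg/h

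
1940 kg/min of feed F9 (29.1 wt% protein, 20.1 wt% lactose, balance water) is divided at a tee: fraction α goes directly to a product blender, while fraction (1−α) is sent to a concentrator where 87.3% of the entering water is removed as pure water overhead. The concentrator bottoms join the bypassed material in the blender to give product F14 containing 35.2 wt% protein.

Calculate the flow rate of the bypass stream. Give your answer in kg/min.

1182 kg/min

All 1940×0.291 = 564.54 kg/min of protein reaches F14, so F14 = 564.54/0.352 = 1603.8 kg/min and vapour = 336.19 kg/min.
The evaporator receives (1−α)·1940 of feed at 0.508 water and removes 0.873 of that water:
0.873×0.508×(1−α)×1940 = 336.19
(1−α) = 336.19/860.36 = 0.3908;  α = 0.6092.
Bypass flow = 0.6092×1940 = 1181.9 kg/min.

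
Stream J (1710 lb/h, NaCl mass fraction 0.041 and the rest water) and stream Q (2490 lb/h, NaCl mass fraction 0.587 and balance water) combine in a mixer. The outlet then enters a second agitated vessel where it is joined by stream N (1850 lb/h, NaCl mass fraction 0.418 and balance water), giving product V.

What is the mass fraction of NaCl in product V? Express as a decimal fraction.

0.381

Overall, product flow = 6050 lb/h.
NaCl in = 1710×0.041 + 2490×0.587 + 1850×0.418 = 2305 lb/h.
NaCl fraction in V = 0.381.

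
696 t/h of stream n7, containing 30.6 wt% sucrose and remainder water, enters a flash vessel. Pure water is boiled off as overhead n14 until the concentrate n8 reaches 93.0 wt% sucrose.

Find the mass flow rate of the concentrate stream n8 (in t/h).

229 t/h

sucrose is conserved: 696×0.306 = 212.98 t/h all reports to the concentrate.
Concentrate = 212.98/(target fraction) = 229.01 t/h.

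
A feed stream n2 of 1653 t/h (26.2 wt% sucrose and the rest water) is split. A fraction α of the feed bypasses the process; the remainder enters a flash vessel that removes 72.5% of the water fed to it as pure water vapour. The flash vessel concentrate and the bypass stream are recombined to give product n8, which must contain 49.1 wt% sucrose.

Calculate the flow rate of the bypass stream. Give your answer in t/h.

All 1653×0.262 = 433.09 t/h of sucrose reaches n8, so n8 = 433.09/0.491 = 882.05 t/h and vapour = 770.95 t/h.
The evaporator receives (1−α)·1653 of feed at 0.738 water and removes 0.725 of that water:
0.725×0.738×(1−α)×1653 = 770.95
(1−α) = 770.95/884.44 = 0.8717;  α = 0.1283.
Bypass flow = 0.1283×1653 = 212.1 t/h.

212.1 t/h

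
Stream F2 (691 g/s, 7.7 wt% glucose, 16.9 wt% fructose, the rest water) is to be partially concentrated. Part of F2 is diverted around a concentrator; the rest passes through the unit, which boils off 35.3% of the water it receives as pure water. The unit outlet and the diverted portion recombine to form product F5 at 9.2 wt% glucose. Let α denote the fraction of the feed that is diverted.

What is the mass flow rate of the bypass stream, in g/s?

All 691×0.077 = 53.207 g/s of glucose reaches F5, so F5 = 53.207/0.092 = 578.34 g/s and vapour = 112.66 g/s.
The evaporator receives (1−α)·691 of feed at 0.754 water and removes 0.353 of that water:
0.353×0.754×(1−α)×691 = 112.66
(1−α) = 112.66/183.92 = 0.6126;  α = 0.3874.
Bypass flow = 0.3874×691 = 267.71 g/s.

267.7 g/s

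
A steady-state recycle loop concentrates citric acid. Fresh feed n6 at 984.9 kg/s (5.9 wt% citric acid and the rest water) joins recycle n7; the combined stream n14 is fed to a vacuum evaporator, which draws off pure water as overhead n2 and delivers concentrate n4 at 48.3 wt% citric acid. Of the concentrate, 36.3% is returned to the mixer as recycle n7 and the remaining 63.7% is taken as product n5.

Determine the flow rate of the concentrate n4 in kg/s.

188.9 kg/s

Overall citric acid balance (none leaves overhead): citric acid in fresh feed = citric acid in product, i.e. 984.9×0.059 = (1−0.363)·n4·0.483.
n4 = 58.109/(0.483×0.637) = 188.87 kg/s.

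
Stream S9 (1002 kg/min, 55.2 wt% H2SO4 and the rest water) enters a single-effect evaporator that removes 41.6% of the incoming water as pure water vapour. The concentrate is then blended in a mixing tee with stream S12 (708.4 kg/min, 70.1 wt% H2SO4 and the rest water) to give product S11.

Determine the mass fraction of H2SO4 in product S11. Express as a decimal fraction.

Vapour removed = 0.416×0.448×1002 = 186.74 kg/min; concentrate = 815.26 kg/min.
H2SO4 reaching the mixer = 553.1 (from concentrate) + 708.4×0.701 = 1049.7 kg/min.
Product flow = 815.26 + 708.4 = 1523.7 kg/min; H2SO4 fraction = 0.689.

0.689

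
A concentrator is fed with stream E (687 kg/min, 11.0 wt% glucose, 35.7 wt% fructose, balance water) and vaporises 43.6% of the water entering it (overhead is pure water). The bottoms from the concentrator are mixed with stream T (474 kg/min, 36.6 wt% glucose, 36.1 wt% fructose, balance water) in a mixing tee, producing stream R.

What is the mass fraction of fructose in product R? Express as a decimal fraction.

Vapour removed = 0.436×0.533×687 = 159.65 kg/min; concentrate = 527.35 kg/min.
fructose reaching the mixer = 245.26 (from concentrate) + 474×0.361 = 416.37 kg/min.
Product flow = 527.35 + 474 = 1001.3 kg/min; fructose fraction = 0.4158.

0.4158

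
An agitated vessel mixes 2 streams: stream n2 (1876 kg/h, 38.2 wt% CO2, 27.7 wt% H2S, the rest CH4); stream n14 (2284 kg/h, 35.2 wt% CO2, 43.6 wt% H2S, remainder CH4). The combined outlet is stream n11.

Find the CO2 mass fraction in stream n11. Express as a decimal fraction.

0.3655

Total flow out = 1876 + 2284 = 4160 kg/h.
CO2 in = 1876×0.382 + 2284×0.352 = 1520.6 kg/h.
CO2 mass fraction in n11 = 1520.6/4160 = 0.3655.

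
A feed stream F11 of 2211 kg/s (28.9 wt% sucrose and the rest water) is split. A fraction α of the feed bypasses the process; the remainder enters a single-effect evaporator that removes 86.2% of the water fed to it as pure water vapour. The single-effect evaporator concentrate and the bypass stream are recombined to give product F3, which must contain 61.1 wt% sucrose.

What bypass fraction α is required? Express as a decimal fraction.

All 2211×0.289 = 638.98 kg/s of sucrose reaches F3, so F3 = 638.98/0.611 = 1045.8 kg/s and vapour = 1165.2 kg/s.
The evaporator receives (1−α)·2211 of feed at 0.711 water and removes 0.862 of that water:
0.862×0.711×(1−α)×2211 = 1165.2
(1−α) = 1165.2/1355.1 = 0.8599;  α = 0.1401.

0.140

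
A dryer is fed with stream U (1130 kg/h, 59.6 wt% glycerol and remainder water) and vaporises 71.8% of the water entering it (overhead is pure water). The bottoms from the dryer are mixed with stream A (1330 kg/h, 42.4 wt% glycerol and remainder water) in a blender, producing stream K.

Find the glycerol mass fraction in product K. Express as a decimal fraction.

Vapour removed = 0.718×0.404×1130 = 327.78 kg/h; concentrate = 802.22 kg/h.
glycerol reaching the mixer = 673.48 (from concentrate) + 1330×0.424 = 1237.4 kg/h.
Product flow = 802.22 + 1330 = 2132.2 kg/h; glycerol fraction = 0.580.

0.580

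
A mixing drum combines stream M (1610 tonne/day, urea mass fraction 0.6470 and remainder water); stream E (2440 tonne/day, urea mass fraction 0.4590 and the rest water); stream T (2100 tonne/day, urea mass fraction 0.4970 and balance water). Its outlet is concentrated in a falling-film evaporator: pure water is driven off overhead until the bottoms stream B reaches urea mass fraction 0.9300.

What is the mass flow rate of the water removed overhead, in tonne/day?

urea entering = 1610×0.647 + 2440×0.459 + 2100×0.497 = 3205.3 tonne/day.
All urea reports to B, so B = 3205.3/0.930 = 3446.6 tonne/day.
Total feed = 6150 tonne/day; overhead = 6150 − 3446.6 = 2703.4 tonne/day.

2703 tonne/day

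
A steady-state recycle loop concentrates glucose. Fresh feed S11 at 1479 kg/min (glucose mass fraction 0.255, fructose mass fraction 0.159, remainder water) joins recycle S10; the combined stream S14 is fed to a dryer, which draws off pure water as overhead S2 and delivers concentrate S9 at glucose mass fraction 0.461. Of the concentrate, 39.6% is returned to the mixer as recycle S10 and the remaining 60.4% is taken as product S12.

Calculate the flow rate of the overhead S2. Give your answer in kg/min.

Overall glucose balance (none leaves overhead): glucose in fresh feed = glucose in product, i.e. 1479×0.255 = (1−0.396)·S9·0.461.
S9 = 377.14/(0.461×0.604) = 1354.5 kg/min.
Recycle S10 = 0.396×1354.5 = 536.37 kg/min.
Combined feed S14 = 1479 + 536.37 = 2015.4 kg/min.
Overhead S2 = S14 − S9 = 2015.4 − 1354.5 = 660.9 kg/min.

660.9 kg/min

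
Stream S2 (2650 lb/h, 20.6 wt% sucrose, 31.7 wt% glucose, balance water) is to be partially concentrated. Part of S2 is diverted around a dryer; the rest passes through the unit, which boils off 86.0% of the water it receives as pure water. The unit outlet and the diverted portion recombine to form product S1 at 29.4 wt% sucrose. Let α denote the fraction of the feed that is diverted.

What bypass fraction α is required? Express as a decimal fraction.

All 2650×0.206 = 545.9 lb/h of sucrose reaches S1, so S1 = 545.9/0.294 = 1856.8 lb/h and vapour = 793.2 lb/h.
The evaporator receives (1−α)·2650 of feed at 0.477 water and removes 0.860 of that water:
0.860×0.477×(1−α)×2650 = 793.2
(1−α) = 793.2/1087.1 = 0.7297;  α = 0.2703.

0.270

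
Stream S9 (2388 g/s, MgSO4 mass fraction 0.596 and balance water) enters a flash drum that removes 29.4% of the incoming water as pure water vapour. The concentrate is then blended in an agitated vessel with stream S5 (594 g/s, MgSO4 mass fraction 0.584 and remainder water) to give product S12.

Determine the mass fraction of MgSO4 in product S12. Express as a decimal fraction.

0.656

Vapour removed = 0.294×0.404×2388 = 283.64 g/s; concentrate = 2104.4 g/s.
MgSO4 reaching the mixer = 1423.2 (from concentrate) + 594×0.584 = 1770.1 g/s.
Product flow = 2104.4 + 594 = 2698.4 g/s; MgSO4 fraction = 0.656.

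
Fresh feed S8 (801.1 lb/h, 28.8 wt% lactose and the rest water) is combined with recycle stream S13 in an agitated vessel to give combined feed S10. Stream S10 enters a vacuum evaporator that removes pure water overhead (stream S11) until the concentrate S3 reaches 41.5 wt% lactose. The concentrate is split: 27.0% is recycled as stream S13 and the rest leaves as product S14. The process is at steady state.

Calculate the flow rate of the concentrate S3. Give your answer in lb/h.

761.6 lb/h

Overall lactose balance (none leaves overhead): lactose in fresh feed = lactose in product, i.e. 801.1×0.288 = (1−0.270)·S3·0.415.
S3 = 230.72/(0.415×0.730) = 761.57 lb/h.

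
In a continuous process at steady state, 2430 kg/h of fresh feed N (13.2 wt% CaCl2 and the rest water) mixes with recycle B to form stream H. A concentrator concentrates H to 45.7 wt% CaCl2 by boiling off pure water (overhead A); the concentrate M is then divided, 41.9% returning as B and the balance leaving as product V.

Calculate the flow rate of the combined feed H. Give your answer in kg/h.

2936 kg/h

Overall CaCl2 balance (none leaves overhead): CaCl2 in fresh feed = CaCl2 in product, i.e. 2430×0.132 = (1−0.419)·M·0.457.
M = 320.76/(0.457×0.581) = 1208.1 kg/h.
Recycle B = 0.419×1208.1 = 506.18 kg/h.
Combined feed H = 2430 + 506.18 = 2936.2 kg/h.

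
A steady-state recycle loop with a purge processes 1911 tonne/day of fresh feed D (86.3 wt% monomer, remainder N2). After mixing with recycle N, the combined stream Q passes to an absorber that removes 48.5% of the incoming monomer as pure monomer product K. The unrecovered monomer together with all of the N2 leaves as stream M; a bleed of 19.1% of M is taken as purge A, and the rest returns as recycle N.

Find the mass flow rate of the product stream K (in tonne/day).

monomer in Q: m_A = 1911×0.863 + (1−0.191)·(1−0.485)·m_A, so m_A = 1649.2/0.5834 = 2827 tonne/day.
Product K = 0.485×2827 = 1371.1 tonne/day.

1371 tonne/day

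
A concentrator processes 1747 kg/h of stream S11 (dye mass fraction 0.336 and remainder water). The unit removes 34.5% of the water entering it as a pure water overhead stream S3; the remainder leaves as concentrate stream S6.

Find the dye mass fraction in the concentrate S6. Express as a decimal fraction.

0.436

dye is not removed: 1747×0.336 = 586.99 kg/h of dye enters S6.
water entering = 1747×0.664 = 1160 kg/h; overhead removed = 0.345×1160 = 400.2 kg/h.
Concentrate = 1747 − 400.2 = 1346.8 kg/h.
Mass fraction = 586.99/1346.8 = 0.436.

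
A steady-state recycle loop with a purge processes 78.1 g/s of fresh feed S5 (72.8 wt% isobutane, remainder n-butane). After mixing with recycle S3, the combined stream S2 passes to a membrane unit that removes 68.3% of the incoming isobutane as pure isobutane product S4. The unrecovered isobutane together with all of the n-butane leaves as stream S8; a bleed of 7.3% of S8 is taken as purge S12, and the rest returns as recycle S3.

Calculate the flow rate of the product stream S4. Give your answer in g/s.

isobutane in S2: m_A = 78.1×0.728 + (1−0.073)·(1−0.683)·m_A, so m_A = 56.857/0.7061 = 80.518 g/s.
Product S4 = 0.683×80.518 = 54.994 g/s.

54.99 g/s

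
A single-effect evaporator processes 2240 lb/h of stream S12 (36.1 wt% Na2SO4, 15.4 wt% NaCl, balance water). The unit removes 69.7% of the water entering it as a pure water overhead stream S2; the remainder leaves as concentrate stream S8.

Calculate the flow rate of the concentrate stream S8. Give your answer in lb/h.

1483 lb/h

water entering = 2240×0.485 = 1086.4 lb/h; overhead removed = 0.697×1086.4 = 757.22 lb/h.
Concentrate = 2240 − 757.22 = 1482.8 lb/h.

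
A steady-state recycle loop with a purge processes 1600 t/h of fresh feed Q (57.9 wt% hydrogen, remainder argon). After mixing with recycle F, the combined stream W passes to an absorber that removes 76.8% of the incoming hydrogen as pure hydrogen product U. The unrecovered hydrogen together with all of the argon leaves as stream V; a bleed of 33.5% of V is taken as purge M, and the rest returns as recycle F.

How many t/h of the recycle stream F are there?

1506 t/h

argon enters only via Q and leaves only via the purge: 1600×0.421 = 0.335×(argon in V), and the absorber passes all argon, so argon in W = argon in V = 2010.7 t/h.
hydrogen in W: m_A = 1600×0.579 + (1−0.335)·(1−0.768)·m_A, so m_A = 926.4/0.8457 = 1095.4 t/h.
V = (1−0.768)×1095.4 + 2010.7 = 2264.9 t/h.
Recycle F = (1−0.335)×2264.9 = 1506.1 t/h.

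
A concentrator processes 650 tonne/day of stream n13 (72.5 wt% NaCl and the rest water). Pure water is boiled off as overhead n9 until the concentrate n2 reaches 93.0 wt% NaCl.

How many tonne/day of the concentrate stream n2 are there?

506.7 tonne/day

NaCl is conserved: 650×0.725 = 471.25 tonne/day all reports to the concentrate.
Concentrate = 471.25/(target fraction) = 506.72 tonne/day.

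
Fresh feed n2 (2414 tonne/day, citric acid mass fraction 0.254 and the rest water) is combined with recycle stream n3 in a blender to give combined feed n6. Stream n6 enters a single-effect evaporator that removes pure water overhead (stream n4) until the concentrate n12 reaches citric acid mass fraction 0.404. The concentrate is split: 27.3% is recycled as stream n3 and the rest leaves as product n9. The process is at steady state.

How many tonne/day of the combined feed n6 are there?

Overall citric acid balance (none leaves overhead): citric acid in fresh feed = citric acid in product, i.e. 2414×0.254 = (1−0.273)·n12·0.404.
n12 = 613.16/(0.404×0.727) = 2087.6 tonne/day.
Recycle n3 = 0.273×2087.6 = 569.93 tonne/day.
Combined feed n6 = 2414 + 569.93 = 2983.9 tonne/day.

2984 tonne/day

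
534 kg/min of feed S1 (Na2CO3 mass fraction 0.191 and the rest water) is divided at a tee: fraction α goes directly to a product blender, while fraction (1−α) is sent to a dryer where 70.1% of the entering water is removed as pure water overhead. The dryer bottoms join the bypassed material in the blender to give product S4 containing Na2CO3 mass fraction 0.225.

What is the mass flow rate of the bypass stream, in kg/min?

All 534×0.191 = 101.99 kg/min of Na2CO3 reaches S4, so S4 = 101.99/0.225 = 453.31 kg/min and vapour = 80.693 kg/min.
The evaporator receives (1−α)·534 of feed at 0.809 water and removes 0.701 of that water:
0.701×0.809×(1−α)×534 = 80.693
(1−α) = 80.693/302.84 = 0.2665;  α = 0.7335.
Bypass flow = 0.7335×534 = 391.71 kg/min.

391.7 kg/min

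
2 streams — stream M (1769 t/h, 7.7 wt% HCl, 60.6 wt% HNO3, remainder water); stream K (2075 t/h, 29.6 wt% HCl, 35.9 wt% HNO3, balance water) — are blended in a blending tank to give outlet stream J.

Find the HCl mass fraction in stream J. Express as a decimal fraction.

Total flow out = 1769 + 2075 = 3844 t/h.
HCl in = 1769×0.077 + 2075×0.296 = 750.41 t/h.
HCl mass fraction in J = 750.41/3844 = 0.195.

0.195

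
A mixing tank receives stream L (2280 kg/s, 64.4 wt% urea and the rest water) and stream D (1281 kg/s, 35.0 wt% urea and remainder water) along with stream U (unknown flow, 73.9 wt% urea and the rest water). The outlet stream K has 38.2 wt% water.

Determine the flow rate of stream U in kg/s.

Let U be the unknown flow. Total out = 3561 + U.
water balance: 1644.3 + 0.261·U = 0.382·(3561 + U)
(0.261 − 0.382)·U = 0.382×3561 − 1644.3 = -284.03
U = -284.03 / -0.121 = 2347.3 kg/s

2347 kg/s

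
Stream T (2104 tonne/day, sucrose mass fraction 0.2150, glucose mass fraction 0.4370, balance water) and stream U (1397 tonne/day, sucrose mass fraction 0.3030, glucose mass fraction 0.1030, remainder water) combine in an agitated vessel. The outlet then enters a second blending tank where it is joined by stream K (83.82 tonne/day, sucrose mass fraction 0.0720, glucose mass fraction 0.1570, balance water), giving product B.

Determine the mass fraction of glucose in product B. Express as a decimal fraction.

0.3003

Overall, product flow = 3584.8 tonne/day.
glucose in = 2104×0.437 + 1397×0.103 + 83.82×0.157 = 1076.5 tonne/day.
glucose fraction in B = 0.3003.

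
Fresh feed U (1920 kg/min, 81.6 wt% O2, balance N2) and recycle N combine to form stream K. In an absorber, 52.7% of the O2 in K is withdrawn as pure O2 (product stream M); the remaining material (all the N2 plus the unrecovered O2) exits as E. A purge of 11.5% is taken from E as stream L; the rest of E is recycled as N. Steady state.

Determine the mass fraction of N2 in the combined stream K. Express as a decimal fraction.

N2 enters only via U and leaves only via the purge: 1920×0.184 = 0.115×(N2 in E), and the absorber passes all N2, so N2 in K = N2 in E = 3072 kg/min.
O2 in K: m_A = 1920×0.816 + (1−0.115)·(1−0.527)·m_A, so m_A = 1566.7/0.5814 = 2694.8 kg/min.
K = 2694.8 + 3072 = 5766.8 kg/min.
N2 fraction in K = 3072/5766.8 = 0.533.

0.533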